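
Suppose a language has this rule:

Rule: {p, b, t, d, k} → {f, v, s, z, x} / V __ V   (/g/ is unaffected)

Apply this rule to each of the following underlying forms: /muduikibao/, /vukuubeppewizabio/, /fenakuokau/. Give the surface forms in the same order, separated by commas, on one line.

/muduikibao/: /d/ is a stop between vowels /u/ and /u/, so it spirantizes to the fricative [z]. /k/ is a stop between vowels /i/ and /i/, so it spirantizes to the fricative [x]. /b/ is a stop between vowels /i/ and /a/, so it spirantizes to the fricative [v]. → [muzuixivao].
/vukuubeppewizabio/: /k/ is a stop between vowels /u/ and /u/, so it spirantizes to the fricative [x]. /b/ is a stop between vowels /u/ and /e/, so it spirantizes to the fricative [v]. /b/ is a stop between vowels /a/ and /i/, so it spirantizes to the fricative [v]. → [vuxuuveppewizavio].
/fenakuokau/: /k/ is a stop between vowels /a/ and /u/, so it spirantizes to the fricative [x]. /k/ is a stop between vowels /o/ and /a/, so it spirantizes to the fricative [x]. → [fenaxuoxau].

muzuixivao, vuxuuveppewizavio, fenaxuoxau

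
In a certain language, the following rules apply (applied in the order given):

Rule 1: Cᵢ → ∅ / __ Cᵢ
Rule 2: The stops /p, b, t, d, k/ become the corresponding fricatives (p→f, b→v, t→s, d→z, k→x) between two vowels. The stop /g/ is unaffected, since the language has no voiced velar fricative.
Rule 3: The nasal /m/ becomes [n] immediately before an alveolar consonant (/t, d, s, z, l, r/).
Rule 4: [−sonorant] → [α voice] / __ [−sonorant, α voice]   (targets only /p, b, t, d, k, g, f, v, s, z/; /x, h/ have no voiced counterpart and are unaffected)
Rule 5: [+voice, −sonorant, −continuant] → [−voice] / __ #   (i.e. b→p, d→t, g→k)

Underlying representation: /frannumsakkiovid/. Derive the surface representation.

franunsaxiovit

Rule 1 (degemination): /nn/ is a geminate; the first /n/ deletes. /kk/ is a geminate; the first /k/ deletes. /frannumsakkiovid/ → franumsakiovid.
Rule 2 (intervocalic spirantization): /k/ is a stop between vowels /a/ and /i/, so it spirantizes to the fricative [x]. /franumsakiovid/ → franumsaxiovid.
Rule 3 (nasal place assimilation): /m/ precedes the alveolar consonant /s/, so it assimilates in place to [n]. /franumsaxiovid/ → franunsaxiovid.
Rule 4 (regressive voicing assimilation): no segment meets the environment; /franunsaxiovid/ is unchanged.
Rule 5 (final devoicing): /d/ is a voiced stop in word-final position, so it devoices to [t]. /franunsaxiovid/ → franunsaxiovit.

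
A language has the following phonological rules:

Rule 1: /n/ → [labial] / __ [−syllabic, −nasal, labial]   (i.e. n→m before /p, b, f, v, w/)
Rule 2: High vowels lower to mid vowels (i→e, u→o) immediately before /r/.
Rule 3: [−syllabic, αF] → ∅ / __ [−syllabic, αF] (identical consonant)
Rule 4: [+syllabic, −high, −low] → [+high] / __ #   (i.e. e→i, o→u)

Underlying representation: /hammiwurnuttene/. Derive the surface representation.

Rule 1 (nasal place assimilation): no segment meets the environment; /hammiwurnuttene/ is unchanged.
Rule 2 (pre-rhotic lowering): /u/ is a high vowel immediately before /r/, so it lowers to [o]. /hammiwurnuttene/ → hammiwornuttene.
Rule 3 (degemination): /mm/ is a geminate; the first /m/ deletes. /tt/ is a geminate; the first /t/ deletes. /hammiwornuttene/ → hamiwornutene.
Rule 4 (final vowel raising): /e/ is a mid vowel in word-final position, so it raises to [i]. /hamiwornutene/ → hamiwornuteni.

hamiwornuteni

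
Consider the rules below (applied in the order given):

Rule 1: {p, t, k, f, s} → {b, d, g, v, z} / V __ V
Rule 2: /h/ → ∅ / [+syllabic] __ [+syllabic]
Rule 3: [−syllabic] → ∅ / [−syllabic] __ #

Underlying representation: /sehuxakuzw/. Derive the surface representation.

Rule 1 (intervocalic voicing): /k/ is a voiceless obstruent between vowels /a/ and /u/, so it voices to [g]. /sehuxakuzw/ → sehuxaguzw.
Rule 2 (intervocalic h-deletion): /h/ occurs between vowels /e/ and /u/, so it deletes. /sehuxaguzw/ → seuxaguzw.
Rule 3 (final cluster simplification): /w/ is the second consonant of a word-final cluster /zw/, so it deletes. /seuxaguzw/ → seuxaguz.

seuxaguz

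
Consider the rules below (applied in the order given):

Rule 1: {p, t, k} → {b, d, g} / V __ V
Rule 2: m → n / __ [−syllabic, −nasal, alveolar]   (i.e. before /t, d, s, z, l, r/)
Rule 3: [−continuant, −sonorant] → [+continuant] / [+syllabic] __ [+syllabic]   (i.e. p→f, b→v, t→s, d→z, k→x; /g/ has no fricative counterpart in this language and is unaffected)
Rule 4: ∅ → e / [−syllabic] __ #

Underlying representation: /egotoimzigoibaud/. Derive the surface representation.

Rule 1 (intervocalic voicing): /t/ is a voiceless stop between vowels /o/ and /o/, so it voices to [d]. /egotoimzigoibaud/ → egodoimzigoibaud.
Rule 2 (nasal place assimilation): /m/ precedes the alveolar consonant /z/, so it assimilates in place to [n]. /egodoimzigoibaud/ → egodoinzigoibaud.
Rule 3 (intervocalic spirantization): /d/ is a stop between vowels /o/ and /o/, so it spirantizes to the fricative [z]. /b/ is a stop between vowels /i/ and /a/, so it spirantizes to the fricative [v]. /egodoinzigoibaud/ → egozoinzigoivaud.
Rule 4 (final e-epenthesis): the form ends in the consonant /d/, so [e] is inserted word-finally. /egozoinzigoivaud/ → egozoinzigoivaude.

egozoinzigoivaude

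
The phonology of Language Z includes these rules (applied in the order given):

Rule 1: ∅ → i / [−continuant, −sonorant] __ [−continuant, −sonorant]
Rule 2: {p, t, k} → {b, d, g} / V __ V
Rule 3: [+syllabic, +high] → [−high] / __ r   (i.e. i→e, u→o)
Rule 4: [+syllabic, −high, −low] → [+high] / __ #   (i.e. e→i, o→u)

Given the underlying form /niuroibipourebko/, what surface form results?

Rule 1 (stop-cluster i-epenthesis): /b/ and /k/ form a stop–stop cluster, so [i] is inserted between them. /niuroibipourebko/ → niuroibipourebiko.
Rule 2 (intervocalic voicing): /p/ is a voiceless stop between vowels /i/ and /o/, so it voices to [b]. /k/ is a voiceless stop between vowels /i/ and /o/, so it voices to [g]. /niuroibipourebiko/ → niuroibibourebigo.
Rule 3 (pre-rhotic lowering): /u/ is a high vowel immediately before /r/, so it lowers to [o]. /u/ is a high vowel immediately before /r/, so it lowers to [o]. /niuroibibourebigo/ → nioroibiboorebigo.
Rule 4 (final vowel raising): /o/ is a mid vowel in word-final position, so it raises to [u]. /nioroibiboorebigo/ → nioroibiboorebigu.

nioroibiboorebigu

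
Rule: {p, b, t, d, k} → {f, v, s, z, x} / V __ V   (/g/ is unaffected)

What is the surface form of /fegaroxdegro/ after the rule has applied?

No segment of /fegaroxdegro/ meets the structural description of the rule, so the form surfaces unchanged.

fegaroxdegro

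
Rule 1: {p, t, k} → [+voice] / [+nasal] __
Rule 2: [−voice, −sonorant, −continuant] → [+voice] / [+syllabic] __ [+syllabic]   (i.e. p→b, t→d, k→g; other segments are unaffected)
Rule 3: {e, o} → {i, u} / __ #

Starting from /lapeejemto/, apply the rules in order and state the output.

labeejemdu

Rule 1 (post-nasal voicing): /t/ is a voiceless stop immediately after the nasal /m/, so it voices to [d]. /lapeejemto/ → lapeejemdo.
Rule 2 (intervocalic voicing): /p/ is a voiceless stop between vowels /a/ and /e/, so it voices to [b]. /lapeejemdo/ → labeejemdo.
Rule 3 (final vowel raising): /o/ is a mid vowel in word-final position, so it raises to [u]. /labeejemdo/ → labeejemdu.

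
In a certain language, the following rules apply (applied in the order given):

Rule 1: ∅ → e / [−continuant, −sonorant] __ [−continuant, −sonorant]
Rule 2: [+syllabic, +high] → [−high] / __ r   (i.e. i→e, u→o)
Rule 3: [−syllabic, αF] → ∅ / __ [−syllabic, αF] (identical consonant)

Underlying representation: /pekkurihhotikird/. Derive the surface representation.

pekekorihotikerd

Rule 1 (stop-cluster e-epenthesis): /k/ and /k/ form a stop–stop cluster, so [e] is inserted between them. /pekkurihhotikird/ → pekekurihhotikird.
Rule 2 (pre-rhotic lowering): /u/ is a high vowel immediately before /r/, so it lowers to [o]. /i/ is a high vowel immediately before /r/, so it lowers to [e]. /pekekurihhotikird/ → pekekorihhotikerd.
Rule 3 (degemination): /hh/ is a geminate; the first /h/ deletes. /pekekorihhotikerd/ → pekekorihotikerd.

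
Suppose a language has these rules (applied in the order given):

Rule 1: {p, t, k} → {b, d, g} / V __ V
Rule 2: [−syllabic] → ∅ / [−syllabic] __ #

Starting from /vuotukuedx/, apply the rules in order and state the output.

Rule 1 (intervocalic voicing): /t/ is a voiceless stop between vowels /o/ and /u/, so it voices to [d]. /k/ is a voiceless stop between vowels /u/ and /u/, so it voices to [g]. /vuotukuedx/ → vuoduguedx.
Rule 2 (final cluster simplification): /x/ is the second consonant of a word-final cluster /dx/, so it deletes. /vuoduguedx/ → vuodugued.

vuodugued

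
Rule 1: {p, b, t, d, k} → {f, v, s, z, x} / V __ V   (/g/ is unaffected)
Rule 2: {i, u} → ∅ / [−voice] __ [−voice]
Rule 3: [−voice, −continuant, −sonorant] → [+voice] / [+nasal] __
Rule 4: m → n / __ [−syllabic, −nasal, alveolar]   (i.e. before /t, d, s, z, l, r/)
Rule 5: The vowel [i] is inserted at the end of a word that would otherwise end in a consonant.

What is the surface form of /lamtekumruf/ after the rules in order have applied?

Rule 1 (intervocalic spirantization): /k/ is a stop between vowels /e/ and /u/, so it spirantizes to the fricative [x]. /lamtekumruf/ → lamtexumruf.
Rule 2 (high vowel syncope): no segment meets the environment; /lamtexumruf/ is unchanged.
Rule 3 (post-nasal voicing): /t/ is a voiceless stop immediately after the nasal /m/, so it voices to [d]. /lamtexumruf/ → lamdexumruf.
Rule 4 (nasal place assimilation): /m/ precedes the alveolar consonant /d/, so it assimilates in place to [n]. /m/ precedes the alveolar consonant /r/, so it assimilates in place to [n]. /lamdexumruf/ → landexunruf.
Rule 5 (final i-epenthesis): the form ends in the consonant /f/, so [i] is inserted word-finally. /landexunruf/ → landexunrufi.

landexunrufi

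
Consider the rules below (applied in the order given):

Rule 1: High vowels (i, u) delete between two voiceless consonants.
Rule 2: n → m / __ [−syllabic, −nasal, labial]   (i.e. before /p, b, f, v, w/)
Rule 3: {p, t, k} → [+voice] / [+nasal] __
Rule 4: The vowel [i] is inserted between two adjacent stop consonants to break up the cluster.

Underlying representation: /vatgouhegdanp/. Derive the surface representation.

vatigouhegidamb

Rule 1 (high vowel syncope): no segment meets the environment; /vatgouhegdanp/ is unchanged.
Rule 2 (nasal place assimilation): /n/ precedes the labial consonant /p/, so it assimilates in place to [m]. /vatgouhegdanp/ → vatgouhegdamp.
Rule 3 (post-nasal voicing): /p/ is a voiceless stop immediately after the nasal /m/, so it voices to [b]. /vatgouhegdamp/ → vatgouhegdamb.
Rule 4 (stop-cluster i-epenthesis): /t/ and /g/ form a stop–stop cluster, so [i] is inserted between them. /g/ and /d/ form a stop–stop cluster, so [i] is inserted between them. /vatgouhegdamb/ → vatigouhegidamb.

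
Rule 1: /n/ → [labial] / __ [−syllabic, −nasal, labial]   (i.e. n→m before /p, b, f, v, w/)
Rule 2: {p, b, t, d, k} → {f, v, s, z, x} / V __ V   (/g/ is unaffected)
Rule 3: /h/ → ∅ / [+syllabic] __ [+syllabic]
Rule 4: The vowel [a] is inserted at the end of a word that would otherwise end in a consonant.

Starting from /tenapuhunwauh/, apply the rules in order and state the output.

tenafuumwauha

Rule 1 (nasal place assimilation): /n/ precedes the labial consonant /w/, so it assimilates in place to [m]. /tenapuhunwauh/ → tenapuhumwauh.
Rule 2 (intervocalic spirantization): /p/ is a stop between vowels /a/ and /u/, so it spirantizes to the fricative [f]. /tenapuhumwauh/ → tenafuhumwauh.
Rule 3 (intervocalic h-deletion): /h/ occurs between vowels /u/ and /u/, so it deletes. /tenafuhumwauh/ → tenafuumwauh.
Rule 4 (final a-epenthesis): the form ends in the consonant /h/, so [a] is inserted word-finally. /tenafuumwauh/ → tenafuumwauha.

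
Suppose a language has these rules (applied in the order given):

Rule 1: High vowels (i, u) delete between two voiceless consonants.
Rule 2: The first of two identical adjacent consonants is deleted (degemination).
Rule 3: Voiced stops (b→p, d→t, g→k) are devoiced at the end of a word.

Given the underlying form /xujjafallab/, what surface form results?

Rule 1 (high vowel syncope): no segment meets the environment; /xujjafallab/ is unchanged.
Rule 2 (degemination): /jj/ is a geminate; the first /j/ deletes. /ll/ is a geminate; the first /l/ deletes. /xujjafallab/ → xujafalab.
Rule 3 (final devoicing): /b/ is a voiced stop in word-final position, so it devoices to [p]. /xujafalab/ → xujafalap.

xujafalap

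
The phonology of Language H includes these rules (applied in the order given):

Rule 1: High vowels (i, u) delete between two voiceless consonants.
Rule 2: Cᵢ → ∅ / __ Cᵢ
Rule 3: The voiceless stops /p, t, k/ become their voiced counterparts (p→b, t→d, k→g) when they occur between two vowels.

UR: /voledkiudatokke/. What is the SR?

Rule 1 (high vowel syncope): no segment meets the environment; /voledkiudatokke/ is unchanged.
Rule 2 (degemination): /kk/ is a geminate; the first /k/ deletes. /voledkiudatokke/ → voledkiudatoke.
Rule 3 (intervocalic voicing): /t/ is a voiceless stop between vowels /a/ and /o/, so it voices to [d]. /k/ is a voiceless stop between vowels /o/ and /e/, so it voices to [g]. /voledkiudatoke/ → voledkiudadoge.

voledkiudadoge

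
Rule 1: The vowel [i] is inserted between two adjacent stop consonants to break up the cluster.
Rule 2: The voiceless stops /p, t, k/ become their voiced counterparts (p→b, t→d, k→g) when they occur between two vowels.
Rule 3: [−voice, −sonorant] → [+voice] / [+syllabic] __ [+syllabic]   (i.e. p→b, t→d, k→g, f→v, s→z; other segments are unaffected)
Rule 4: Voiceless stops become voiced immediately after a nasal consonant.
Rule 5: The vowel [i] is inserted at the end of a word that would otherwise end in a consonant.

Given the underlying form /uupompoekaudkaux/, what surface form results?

uubomboegaudigauxi

Rule 1 (stop-cluster i-epenthesis): /d/ and /k/ form a stop–stop cluster, so [i] is inserted between them. /uupompoekaudkaux/ → uupompoekaudikaux.
Rule 2 (intervocalic voicing): /p/ is a voiceless stop between vowels /u/ and /o/, so it voices to [b]. /k/ is a voiceless stop between vowels /e/ and /a/, so it voices to [g]. /k/ is a voiceless stop between vowels /i/ and /a/, so it voices to [g]. /uupompoekaudikaux/ → uubompoegaudigaux.
Rule 3 (intervocalic voicing): no segment meets the environment; /uubompoegaudigaux/ is unchanged.
Rule 4 (post-nasal voicing): /p/ is a voiceless stop immediately after the nasal /m/, so it voices to [b]. /uubompoegaudigaux/ → uubomboegaudigaux.
Rule 5 (final i-epenthesis): the form ends in the consonant /x/, so [i] is inserted word-finally. /uubomboegaudigaux/ → uubomboegaudigauxi.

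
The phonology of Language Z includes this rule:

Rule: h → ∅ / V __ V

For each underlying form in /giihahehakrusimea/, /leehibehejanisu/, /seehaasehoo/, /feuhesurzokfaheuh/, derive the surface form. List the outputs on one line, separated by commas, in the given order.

giiaeakrusimea, leeibeejanisu, seeaaseoo, feuesurzokfaeuh

/giihahehakrusimea/: /h/ occurs between vowels /i/ and /a/, so it deletes. /h/ occurs between vowels /a/ and /e/, so it deletes. /h/ occurs between vowels /e/ and /a/, so it deletes. → [giiaeakrusimea].
/leehibehejanisu/: /h/ occurs between vowels /e/ and /i/, so it deletes. /h/ occurs between vowels /e/ and /e/, so it deletes. → [leeibeejanisu].
/seehaasehoo/: /h/ occurs between vowels /e/ and /a/, so it deletes. /h/ occurs between vowels /e/ and /o/, so it deletes. → [seeaaseoo].
/feuhesurzokfaheuh/: /h/ occurs between vowels /u/ and /e/, so it deletes. /h/ occurs between vowels /a/ and /e/, so it deletes. → [feuesurzokfaeuh].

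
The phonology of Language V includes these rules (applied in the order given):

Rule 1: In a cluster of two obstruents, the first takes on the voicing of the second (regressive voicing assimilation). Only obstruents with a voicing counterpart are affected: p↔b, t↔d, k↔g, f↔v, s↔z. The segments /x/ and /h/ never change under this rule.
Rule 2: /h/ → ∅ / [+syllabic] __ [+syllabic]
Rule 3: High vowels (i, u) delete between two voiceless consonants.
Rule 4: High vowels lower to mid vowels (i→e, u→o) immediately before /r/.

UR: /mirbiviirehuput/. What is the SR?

merbiviereupt

Rule 1 (regressive voicing assimilation): no segment meets the environment; /mirbiviirehuput/ is unchanged.
Rule 2 (intervocalic h-deletion): /h/ occurs between vowels /e/ and /u/, so it deletes. /mirbiviirehuput/ → mirbiviireuput.
Rule 3 (high vowel syncope): /u/ is a high vowel flanked by voiceless consonants /p/ and /t/, so it deletes. /mirbiviireuput/ → mirbiviireupt.
Rule 4 (pre-rhotic lowering): /i/ is a high vowel immediately before /r/, so it lowers to [e]. /i/ is a high vowel immediately before /r/, so it lowers to [e]. /mirbiviireupt/ → merbiviereupt.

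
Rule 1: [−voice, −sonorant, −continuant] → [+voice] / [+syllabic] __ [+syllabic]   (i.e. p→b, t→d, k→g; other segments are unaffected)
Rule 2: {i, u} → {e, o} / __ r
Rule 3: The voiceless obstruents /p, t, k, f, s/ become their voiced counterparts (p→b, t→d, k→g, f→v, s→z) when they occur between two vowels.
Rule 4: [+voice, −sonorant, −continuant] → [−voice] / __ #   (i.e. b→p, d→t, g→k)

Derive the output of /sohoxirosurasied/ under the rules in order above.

sohoxerozoraziet

Rule 1 (intervocalic voicing): no segment meets the environment; /sohoxirosurasied/ is unchanged.
Rule 2 (pre-rhotic lowering): /i/ is a high vowel immediately before /r/, so it lowers to [e]. /u/ is a high vowel immediately before /r/, so it lowers to [o]. /sohoxirosurasied/ → sohoxerosorasied.
Rule 3 (intervocalic voicing): /s/ is a voiceless obstruent between vowels /o/ and /o/, so it voices to [z]. /s/ is a voiceless obstruent between vowels /a/ and /i/, so it voices to [z]. /sohoxerosorasied/ → sohoxerozorazied.
Rule 4 (final devoicing): /d/ is a voiced stop in word-final position, so it devoices to [t]. /sohoxerozorazied/ → sohoxerozoraziet.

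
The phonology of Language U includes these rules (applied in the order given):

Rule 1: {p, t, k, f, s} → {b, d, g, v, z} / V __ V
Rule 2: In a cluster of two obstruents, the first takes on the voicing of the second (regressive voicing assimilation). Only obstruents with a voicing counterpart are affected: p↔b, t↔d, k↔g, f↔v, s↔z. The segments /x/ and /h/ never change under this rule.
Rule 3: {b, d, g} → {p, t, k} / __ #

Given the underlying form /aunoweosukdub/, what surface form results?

Rule 1 (intervocalic voicing): /s/ is a voiceless obstruent between vowels /o/ and /u/, so it voices to [z]. /aunoweosukdub/ → aunoweozukdub.
Rule 2 (regressive voicing assimilation): /k/ precedes the voiced obstruent /d/, so it voices to [g] by assimilation. /aunoweozukdub/ → aunoweozugdub.
Rule 3 (final devoicing): /b/ is a voiced stop in word-final position, so it devoices to [p]. /aunoweozugdub/ → aunoweozugdup.

aunoweozugdup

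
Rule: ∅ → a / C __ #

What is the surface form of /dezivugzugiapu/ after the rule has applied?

No segment of /dezivugzugiapu/ meets the structural description of the rule, so the form surfaces unchanged.

dezivugzugiapu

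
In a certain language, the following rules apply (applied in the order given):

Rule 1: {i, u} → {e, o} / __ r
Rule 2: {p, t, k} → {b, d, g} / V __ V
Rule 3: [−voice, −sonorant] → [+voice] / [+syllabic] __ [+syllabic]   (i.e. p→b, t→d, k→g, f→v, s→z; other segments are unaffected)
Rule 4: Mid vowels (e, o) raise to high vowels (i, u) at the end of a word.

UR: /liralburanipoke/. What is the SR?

Rule 1 (pre-rhotic lowering): /i/ is a high vowel immediately before /r/, so it lowers to [e]. /u/ is a high vowel immediately before /r/, so it lowers to [o]. /liralburanipoke/ → leralboranipoke.
Rule 2 (intervocalic voicing): /p/ is a voiceless stop between vowels /i/ and /o/, so it voices to [b]. /k/ is a voiceless stop between vowels /o/ and /e/, so it voices to [g]. /leralboranipoke/ → leralboraniboge.
Rule 3 (intervocalic voicing): no segment meets the environment; /leralboraniboge/ is unchanged.
Rule 4 (final vowel raising): /e/ is a mid vowel in word-final position, so it raises to [i]. /leralboraniboge/ → leralboranibogi.

leralboranibogi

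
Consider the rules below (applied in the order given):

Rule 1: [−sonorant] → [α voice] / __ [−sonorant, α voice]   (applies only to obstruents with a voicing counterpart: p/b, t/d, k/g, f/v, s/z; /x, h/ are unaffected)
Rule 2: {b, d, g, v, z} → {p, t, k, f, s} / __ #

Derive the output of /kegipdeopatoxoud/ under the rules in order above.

Rule 1 (regressive voicing assimilation): /p/ precedes the voiced obstruent /d/, so it voices to [b] by assimilation. /kegipdeopatoxoud/ → kegibdeopatoxoud.
Rule 2 (final devoicing): /d/ is a voiced obstruent in word-final position, so it devoices to [t]. /kegibdeopatoxoud/ → kegibdeopatoxout.

kegibdeopatoxout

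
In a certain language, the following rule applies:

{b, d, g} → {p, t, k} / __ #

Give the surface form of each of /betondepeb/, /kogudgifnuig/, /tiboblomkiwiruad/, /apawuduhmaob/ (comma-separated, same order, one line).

/betondepeb/: /b/ is a voiced stop in word-final position, so it devoices to [p]. → [betondepep].
/kogudgifnuig/: /g/ is a voiced stop in word-final position, so it devoices to [k]. → [kogudgifnuik].
/tiboblomkiwiruad/: /d/ is a voiced stop in word-final position, so it devoices to [t]. → [tiboblomkiwiruat].
/apawuduhmaob/: /b/ is a voiced stop in word-final position, so it devoices to [p]. → [apawuduhmaop].

betondepep, kogudgifnuik, tiboblomkiwiruat, apawuduhmaop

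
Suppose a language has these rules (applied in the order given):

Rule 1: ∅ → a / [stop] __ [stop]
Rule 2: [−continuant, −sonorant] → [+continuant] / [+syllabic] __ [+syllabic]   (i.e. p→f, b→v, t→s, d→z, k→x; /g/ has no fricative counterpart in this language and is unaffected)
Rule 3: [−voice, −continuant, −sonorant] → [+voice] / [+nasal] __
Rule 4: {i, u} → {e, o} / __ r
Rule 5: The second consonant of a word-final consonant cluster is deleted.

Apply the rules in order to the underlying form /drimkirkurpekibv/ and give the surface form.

drimgerkorpexib

Rule 1 (stop-cluster a-epenthesis): no segment meets the environment; /drimkirkurpekibv/ is unchanged.
Rule 2 (intervocalic spirantization): /k/ is a stop between vowels /e/ and /i/, so it spirantizes to the fricative [x]. /drimkirkurpekibv/ → drimkirkurpexibv.
Rule 3 (post-nasal voicing): /k/ is a voiceless stop immediately after the nasal /m/, so it voices to [g]. /drimkirkurpexibv/ → drimgirkurpexibv.
Rule 4 (pre-rhotic lowering): /i/ is a high vowel immediately before /r/, so it lowers to [e]. /u/ is a high vowel immediately before /r/, so it lowers to [o]. /drimgirkurpexibv/ → drimgerkorpexibv.
Rule 5 (final cluster simplification): /v/ is the second consonant of a word-final cluster /bv/, so it deletes. /drimgerkorpexibv/ → drimgerkorpexib.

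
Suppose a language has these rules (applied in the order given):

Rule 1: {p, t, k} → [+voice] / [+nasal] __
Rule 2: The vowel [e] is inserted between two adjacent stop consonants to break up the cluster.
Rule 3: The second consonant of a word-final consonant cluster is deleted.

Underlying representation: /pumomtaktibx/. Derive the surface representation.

pumomdaketib

Rule 1 (post-nasal voicing): /t/ is a voiceless stop immediately after the nasal /m/, so it voices to [d]. /pumomtaktibx/ → pumomdaktibx.
Rule 2 (stop-cluster e-epenthesis): /k/ and /t/ form a stop–stop cluster, so [e] is inserted between them. /pumomdaktibx/ → pumomdaketibx.
Rule 3 (final cluster simplification): /x/ is the second consonant of a word-final cluster /bx/, so it deletes. /pumomdaketibx/ → pumomdaketib.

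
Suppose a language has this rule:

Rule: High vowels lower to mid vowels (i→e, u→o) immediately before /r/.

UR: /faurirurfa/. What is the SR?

faorerorfa

/u/ is a high vowel immediately before /r/, so it lowers to [o].
/i/ is a high vowel immediately before /r/, so it lowers to [e].
/u/ is a high vowel immediately before /r/, so it lowers to [o].
Surface form: [faorerorfa].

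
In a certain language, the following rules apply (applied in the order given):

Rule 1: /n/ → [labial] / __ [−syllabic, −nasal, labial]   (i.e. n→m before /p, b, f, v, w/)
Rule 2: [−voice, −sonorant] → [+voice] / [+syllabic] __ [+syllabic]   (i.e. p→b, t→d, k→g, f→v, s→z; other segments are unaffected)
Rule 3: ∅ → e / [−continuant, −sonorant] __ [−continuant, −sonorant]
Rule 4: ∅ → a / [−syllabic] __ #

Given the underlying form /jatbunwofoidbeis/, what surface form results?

jatebumwovoidebeisa

Rule 1 (nasal place assimilation): /n/ precedes the labial consonant /w/, so it assimilates in place to [m]. /jatbunwofoidbeis/ → jatbumwofoidbeis.
Rule 2 (intervocalic voicing): /f/ is a voiceless obstruent between vowels /o/ and /o/, so it voices to [v]. /jatbumwofoidbeis/ → jatbumwovoidbeis.
Rule 3 (stop-cluster e-epenthesis): /t/ and /b/ form a stop–stop cluster, so [e] is inserted between them. /d/ and /b/ form a stop–stop cluster, so [e] is inserted between them. /jatbumwovoidbeis/ → jatebumwovoidebeis.
Rule 4 (final a-epenthesis): the form ends in the consonant /s/, so [a] is inserted word-finally. /jatebumwovoidebeis/ → jatebumwovoidebeisa.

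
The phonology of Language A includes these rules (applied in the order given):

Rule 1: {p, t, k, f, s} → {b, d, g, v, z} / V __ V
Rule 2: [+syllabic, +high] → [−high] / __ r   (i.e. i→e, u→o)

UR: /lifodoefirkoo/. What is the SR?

livodoeverkoo

Rule 1 (intervocalic voicing): /f/ is a voiceless obstruent between vowels /i/ and /o/, so it voices to [v]. /f/ is a voiceless obstruent between vowels /e/ and /i/, so it voices to [v]. /lifodoefirkoo/ → livodoevirkoo.
Rule 2 (pre-rhotic lowering): /i/ is a high vowel immediately before /r/, so it lowers to [e]. /livodoevirkoo/ → livodoeverkoo.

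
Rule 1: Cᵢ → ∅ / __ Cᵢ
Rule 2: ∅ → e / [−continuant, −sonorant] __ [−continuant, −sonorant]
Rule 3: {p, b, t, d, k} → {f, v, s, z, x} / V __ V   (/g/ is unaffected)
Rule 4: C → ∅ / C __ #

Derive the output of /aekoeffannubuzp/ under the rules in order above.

Rule 1 (degemination): /ff/ is a geminate; the first /f/ deletes. /nn/ is a geminate; the first /n/ deletes. /aekoeffannubuzp/ → aekoefanubuzp.
Rule 2 (stop-cluster e-epenthesis): no segment meets the environment; /aekoefanubuzp/ is unchanged.
Rule 3 (intervocalic spirantization): /k/ is a stop between vowels /e/ and /o/, so it spirantizes to the fricative [x]. /b/ is a stop between vowels /u/ and /u/, so it spirantizes to the fricative [v]. /aekoefanubuzp/ → aexoefanuvuzp.
Rule 4 (final cluster simplification): /p/ is the second consonant of a word-final cluster /zp/, so it deletes. /aexoefanuvuzp/ → aexoefanuvuz.

aexoefanuvuz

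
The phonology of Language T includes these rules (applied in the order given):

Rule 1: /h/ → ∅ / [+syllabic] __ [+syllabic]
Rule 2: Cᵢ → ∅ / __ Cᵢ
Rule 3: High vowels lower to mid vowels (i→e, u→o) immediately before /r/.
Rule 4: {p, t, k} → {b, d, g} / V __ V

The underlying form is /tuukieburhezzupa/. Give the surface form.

Rule 1 (intervocalic h-deletion): no segment meets the environment; /tuukieburhezzupa/ is unchanged.
Rule 2 (degemination): /zz/ is a geminate; the first /z/ deletes. /tuukieburhezzupa/ → tuukieburhezupa.
Rule 3 (pre-rhotic lowering): /u/ is a high vowel immediately before /r/, so it lowers to [o]. /tuukieburhezupa/ → tuukieborhezupa.
Rule 4 (intervocalic voicing): /k/ is a voiceless stop between vowels /u/ and /i/, so it voices to [g]. /p/ is a voiceless stop between vowels /u/ and /a/, so it voices to [b]. /tuukieborhezupa/ → tuugieborhezuba.

tuugieborhezuba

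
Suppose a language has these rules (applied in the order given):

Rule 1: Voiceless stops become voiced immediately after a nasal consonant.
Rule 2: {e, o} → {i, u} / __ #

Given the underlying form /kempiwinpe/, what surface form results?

Rule 1 (post-nasal voicing): /p/ is a voiceless stop immediately after the nasal /m/, so it voices to [b]. /p/ is a voiceless stop immediately after the nasal /n/, so it voices to [b]. /kempiwinpe/ → kembiwinbe.
Rule 2 (final vowel raising): /e/ is a mid vowel in word-final position, so it raises to [i]. /kembiwinbe/ → kembiwinbi.

kembiwinbi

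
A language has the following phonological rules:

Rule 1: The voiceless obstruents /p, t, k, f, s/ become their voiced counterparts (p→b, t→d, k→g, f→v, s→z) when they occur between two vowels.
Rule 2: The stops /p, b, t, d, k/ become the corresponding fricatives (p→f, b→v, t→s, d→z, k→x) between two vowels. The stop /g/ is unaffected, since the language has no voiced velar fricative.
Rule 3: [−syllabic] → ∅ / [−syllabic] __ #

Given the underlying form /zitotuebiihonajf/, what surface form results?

zizozueviihonaj

Rule 1 (intervocalic voicing): /t/ is a voiceless obstruent between vowels /i/ and /o/, so it voices to [d]. /t/ is a voiceless obstruent between vowels /o/ and /u/, so it voices to [d]. /zitotuebiihonajf/ → zidoduebiihonajf.
Rule 2 (intervocalic spirantization): /d/ is a stop between vowels /i/ and /o/, so it spirantizes to the fricative [z]. /d/ is a stop between vowels /o/ and /u/, so it spirantizes to the fricative [z]. /b/ is a stop between vowels /e/ and /i/, so it spirantizes to the fricative [v]. /zidoduebiihonajf/ → zizozueviihonajf.
Rule 3 (final cluster simplification): /f/ is the second consonant of a word-final cluster /jf/, so it deletes. /zizozueviihonajf/ → zizozueviihonaj.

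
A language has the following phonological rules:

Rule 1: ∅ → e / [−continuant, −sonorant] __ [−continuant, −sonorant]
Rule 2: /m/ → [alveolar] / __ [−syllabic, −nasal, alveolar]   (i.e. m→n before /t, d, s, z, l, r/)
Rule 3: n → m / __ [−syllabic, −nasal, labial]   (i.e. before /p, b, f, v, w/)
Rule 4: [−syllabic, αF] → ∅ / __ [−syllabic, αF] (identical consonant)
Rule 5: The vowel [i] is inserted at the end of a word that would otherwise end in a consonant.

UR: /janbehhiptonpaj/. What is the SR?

jambehipetompaji

Rule 1 (stop-cluster e-epenthesis): /p/ and /t/ form a stop–stop cluster, so [e] is inserted between them. /janbehhiptonpaj/ → janbehhipetonpaj.
Rule 2 (nasal place assimilation): no segment meets the environment; /janbehhipetonpaj/ is unchanged.
Rule 3 (nasal place assimilation): /n/ precedes the labial consonant /b/, so it assimilates in place to [m]. /n/ precedes the labial consonant /p/, so it assimilates in place to [m]. /janbehhipetonpaj/ → jambehhipetompaj.
Rule 4 (degemination): /hh/ is a geminate; the first /h/ deletes. /jambehhipetompaj/ → jambehipetompaj.
Rule 5 (final i-epenthesis): the form ends in the consonant /j/, so [i] is inserted word-finally. /jambehipetompaj/ → jambehipetompaji.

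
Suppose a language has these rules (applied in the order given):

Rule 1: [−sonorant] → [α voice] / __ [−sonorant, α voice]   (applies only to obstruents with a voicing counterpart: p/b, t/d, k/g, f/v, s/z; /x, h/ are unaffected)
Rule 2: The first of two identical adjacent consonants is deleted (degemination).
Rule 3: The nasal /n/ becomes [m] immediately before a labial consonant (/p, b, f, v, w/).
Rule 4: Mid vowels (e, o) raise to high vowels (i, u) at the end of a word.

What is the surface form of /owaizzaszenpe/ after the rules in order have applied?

owaizazempi

Rule 1 (regressive voicing assimilation): /s/ precedes the voiced obstruent /z/, so it voices to [z] by assimilation. /owaizzaszenpe/ → owaizzazzenpe.
Rule 2 (degemination): /zz/ is a geminate; the first /z/ deletes. /zz/ is a geminate; the first /z/ deletes. /owaizzazzenpe/ → owaizazenpe.
Rule 3 (nasal place assimilation): /n/ precedes the labial consonant /p/, so it assimilates in place to [m]. /owaizazenpe/ → owaizazempe.
Rule 4 (final vowel raising): /e/ is a mid vowel in word-final position, so it raises to [i]. /owaizazempe/ → owaizazempi.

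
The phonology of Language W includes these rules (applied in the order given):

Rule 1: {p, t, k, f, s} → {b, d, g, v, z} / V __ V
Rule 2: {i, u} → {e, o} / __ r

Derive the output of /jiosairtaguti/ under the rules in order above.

jiozaertagudi

Rule 1 (intervocalic voicing): /s/ is a voiceless obstruent between vowels /o/ and /a/, so it voices to [z]. /t/ is a voiceless obstruent between vowels /u/ and /i/, so it voices to [d]. /jiosairtaguti/ → jiozairtagudi.
Rule 2 (pre-rhotic lowering): /i/ is a high vowel immediately before /r/, so it lowers to [e]. /jiozairtagudi/ → jiozaertagudi.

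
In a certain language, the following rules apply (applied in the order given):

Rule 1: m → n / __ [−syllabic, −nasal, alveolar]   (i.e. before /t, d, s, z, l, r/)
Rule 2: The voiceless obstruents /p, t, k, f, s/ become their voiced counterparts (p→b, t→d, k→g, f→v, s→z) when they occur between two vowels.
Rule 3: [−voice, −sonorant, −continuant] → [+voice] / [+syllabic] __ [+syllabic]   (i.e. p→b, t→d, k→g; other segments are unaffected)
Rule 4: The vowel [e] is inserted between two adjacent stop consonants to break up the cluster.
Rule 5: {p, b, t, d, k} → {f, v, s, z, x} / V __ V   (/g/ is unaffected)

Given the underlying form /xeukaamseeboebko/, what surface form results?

Rule 1 (nasal place assimilation): /m/ precedes the alveolar consonant /s/, so it assimilates in place to [n]. /xeukaamseeboebko/ → xeukaanseeboebko.
Rule 2 (intervocalic voicing): /k/ is a voiceless obstruent between vowels /u/ and /a/, so it voices to [g]. /xeukaanseeboebko/ → xeugaanseeboebko.
Rule 3 (intervocalic voicing): no segment meets the environment; /xeugaanseeboebko/ is unchanged.
Rule 4 (stop-cluster e-epenthesis): /b/ and /k/ form a stop–stop cluster, so [e] is inserted between them. /xeugaanseeboebko/ → xeugaanseeboebeko.
Rule 5 (intervocalic spirantization): /b/ is a stop between vowels /e/ and /o/, so it spirantizes to the fricative [v]. /b/ is a stop between vowels /e/ and /e/, so it spirantizes to the fricative [v]. /k/ is a stop between vowels /e/ and /o/, so it spirantizes to the fricative [x]. /xeugaanseeboebeko/ → xeugaanseevoevexo.

xeugaanseevoevexo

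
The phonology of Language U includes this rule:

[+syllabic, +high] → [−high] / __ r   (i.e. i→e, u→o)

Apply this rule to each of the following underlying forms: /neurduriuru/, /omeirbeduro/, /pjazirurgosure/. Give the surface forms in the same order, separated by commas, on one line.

/neurduriuru/: /u/ is a high vowel immediately before /r/, so it lowers to [o]. /u/ is a high vowel immediately before /r/, so it lowers to [o]. /u/ is a high vowel immediately before /r/, so it lowers to [o]. → [neordorioru].
/omeirbeduro/: /i/ is a high vowel immediately before /r/, so it lowers to [e]. /u/ is a high vowel immediately before /r/, so it lowers to [o]. → [omeerbedoro].
/pjazirurgosure/: /i/ is a high vowel immediately before /r/, so it lowers to [e]. /u/ is a high vowel immediately before /r/, so it lowers to [o]. /u/ is a high vowel immediately before /r/, so it lowers to [o]. → [pjazerorgosore].

neordorioru, omeerbedoro, pjazerorgosore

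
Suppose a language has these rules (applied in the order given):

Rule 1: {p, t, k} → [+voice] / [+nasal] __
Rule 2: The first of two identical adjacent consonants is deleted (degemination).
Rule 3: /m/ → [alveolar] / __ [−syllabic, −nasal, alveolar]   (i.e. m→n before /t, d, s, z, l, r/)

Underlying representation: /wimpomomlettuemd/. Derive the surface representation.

Rule 1 (post-nasal voicing): /p/ is a voiceless stop immediately after the nasal /m/, so it voices to [b]. /wimpomomlettuemd/ → wimbomomlettuemd.
Rule 2 (degemination): /tt/ is a geminate; the first /t/ deletes. /wimbomomlettuemd/ → wimbomomletuemd.
Rule 3 (nasal place assimilation): /m/ precedes the alveolar consonant /l/, so it assimilates in place to [n]. /m/ precedes the alveolar consonant /d/, so it assimilates in place to [n]. /wimbomomletuemd/ → wimbomonletuend.

wimbomonletuend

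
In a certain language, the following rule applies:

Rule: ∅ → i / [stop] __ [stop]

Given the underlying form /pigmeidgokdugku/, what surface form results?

/d/ and /g/ form a stop–stop cluster, so [i] is inserted between them.
/k/ and /d/ form a stop–stop cluster, so [i] is inserted between them.
/g/ and /k/ form a stop–stop cluster, so [i] is inserted between them.
Surface form: [pigmeidigokidugiku].

pigmeidigokidugiku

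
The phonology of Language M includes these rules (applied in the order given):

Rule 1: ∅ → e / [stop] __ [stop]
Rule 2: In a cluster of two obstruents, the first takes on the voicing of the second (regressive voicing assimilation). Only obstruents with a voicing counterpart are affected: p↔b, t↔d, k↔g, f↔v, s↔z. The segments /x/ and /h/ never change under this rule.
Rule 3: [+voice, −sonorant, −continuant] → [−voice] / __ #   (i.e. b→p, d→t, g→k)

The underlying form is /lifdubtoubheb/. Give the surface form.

livdubetouphep

Rule 1 (stop-cluster e-epenthesis): /b/ and /t/ form a stop–stop cluster, so [e] is inserted between them. /lifdubtoubheb/ → lifdubetoubheb.
Rule 2 (regressive voicing assimilation): /f/ precedes the voiced obstruent /d/, so it voices to [v] by assimilation. /b/ precedes the voiceless obstruent /h/, so it devoices to [p] by assimilation. /lifdubetoubheb/ → livdubetoupheb.
Rule 3 (final devoicing): /b/ is a voiced stop in word-final position, so it devoices to [p]. /livdubetoupheb/ → livdubetouphep.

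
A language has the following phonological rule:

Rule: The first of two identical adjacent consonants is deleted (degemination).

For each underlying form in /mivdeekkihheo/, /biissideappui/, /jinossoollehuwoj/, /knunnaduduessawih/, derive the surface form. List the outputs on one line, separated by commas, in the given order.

mivdeekiheo, biisideapui, jinosoolehuwoj, knunaduduesawih

/mivdeekkihheo/: /kk/ is a geminate; the first /k/ deletes. /hh/ is a geminate; the first /h/ deletes. → [mivdeekiheo].
/biissideappui/: /ss/ is a geminate; the first /s/ deletes. /pp/ is a geminate; the first /p/ deletes. → [biisideapui].
/jinossoollehuwoj/: /ss/ is a geminate; the first /s/ deletes. /ll/ is a geminate; the first /l/ deletes. → [jinosoolehuwoj].
/knunnaduduessawih/: /nn/ is a geminate; the first /n/ deletes. /ss/ is a geminate; the first /s/ deletes. → [knunaduduesawih].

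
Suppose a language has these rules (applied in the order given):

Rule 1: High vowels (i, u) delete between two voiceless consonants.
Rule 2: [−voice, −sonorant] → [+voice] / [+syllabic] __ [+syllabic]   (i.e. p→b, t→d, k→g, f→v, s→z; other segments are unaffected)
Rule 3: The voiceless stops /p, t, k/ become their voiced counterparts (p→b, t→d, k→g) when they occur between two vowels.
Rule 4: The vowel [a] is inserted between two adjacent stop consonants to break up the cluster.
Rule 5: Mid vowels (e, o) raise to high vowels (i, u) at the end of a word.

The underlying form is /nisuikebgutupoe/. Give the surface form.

Rule 1 (high vowel syncope): /u/ is a high vowel flanked by voiceless consonants /t/ and /p/, so it deletes. /nisuikebgutupoe/ → nisuikebgutpoe.
Rule 2 (intervocalic voicing): /s/ is a voiceless obstruent between vowels /i/ and /u/, so it voices to [z]. /k/ is a voiceless obstruent between vowels /i/ and /e/, so it voices to [g]. /nisuikebgutpoe/ → nizuigebgutpoe.
Rule 3 (intervocalic voicing): no segment meets the environment; /nizuigebgutpoe/ is unchanged.
Rule 4 (stop-cluster a-epenthesis): /b/ and /g/ form a stop–stop cluster, so [a] is inserted between them. /t/ and /p/ form a stop–stop cluster, so [a] is inserted between them. /nizuigebgutpoe/ → nizuigebagutapoe.
Rule 5 (final vowel raising): /e/ is a mid vowel in word-final position, so it raises to [i]. /nizuigebagutapoe/ → nizuigebagutapoi.

nizuigebagutapoi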